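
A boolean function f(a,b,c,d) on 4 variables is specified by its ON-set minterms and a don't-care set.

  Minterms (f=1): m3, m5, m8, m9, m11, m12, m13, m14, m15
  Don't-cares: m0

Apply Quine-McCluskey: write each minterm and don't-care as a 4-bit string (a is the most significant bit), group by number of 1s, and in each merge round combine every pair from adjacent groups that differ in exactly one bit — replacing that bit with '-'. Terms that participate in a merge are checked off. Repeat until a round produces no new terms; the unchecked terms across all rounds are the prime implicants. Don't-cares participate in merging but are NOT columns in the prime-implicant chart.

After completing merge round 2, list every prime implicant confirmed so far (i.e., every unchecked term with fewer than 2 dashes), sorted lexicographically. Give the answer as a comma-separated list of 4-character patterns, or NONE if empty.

-000, -011, -101

Round 0: 0000✓ 0011✓ 0101✓ 1000✓ 1001✓ 1011✓ 1100✓ 1101✓ 1110✓ 1111✓
Round 1: -000 -011 -101 1-00✓ 1-01✓ 1-11✓ 10-1✓ 100-✓ 11-0✓ 11-1✓ 110-✓ 111-✓
Round 2: 1--1 1-0- 11--
PIs = {-000, -011, -101, 1--1, 1-0-, 11--}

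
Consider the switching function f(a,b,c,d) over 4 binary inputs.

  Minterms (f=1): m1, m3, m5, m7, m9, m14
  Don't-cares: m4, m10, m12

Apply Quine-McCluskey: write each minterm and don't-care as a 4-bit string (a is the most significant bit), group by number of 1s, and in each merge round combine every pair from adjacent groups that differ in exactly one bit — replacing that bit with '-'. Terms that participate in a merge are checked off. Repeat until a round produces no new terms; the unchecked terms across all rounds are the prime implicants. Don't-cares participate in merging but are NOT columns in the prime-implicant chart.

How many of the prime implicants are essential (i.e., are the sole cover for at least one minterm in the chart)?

2

size-2^0 implicants → 0001(✓)  0011(✓)  0100(✓)  0101(✓)  0111(✓)  1001(✓)  1010(✓)  1100(✓)  1110(✓)
size-2^1 implicants → -001  -100  0-01(✓)  0-11(✓)  00-1(✓)  01-1(✓)  010-  1-10  11-0
size-2^2 implicants → 0--1
Unchecked terms (primes): -001, -100, 0--1, 010-, 1-10, 11-0
Minterm coverage:
  m1 ⊆ -001,0--1
  m3 ⊆ 0--1 [E]
  m5 ⊆ 0--1,010-
  m7 ⊆ 0--1 [E]
  m9 ⊆ -001 [E]
  m14 ⊆ 1-10,11-0
E = {-001, 0--1}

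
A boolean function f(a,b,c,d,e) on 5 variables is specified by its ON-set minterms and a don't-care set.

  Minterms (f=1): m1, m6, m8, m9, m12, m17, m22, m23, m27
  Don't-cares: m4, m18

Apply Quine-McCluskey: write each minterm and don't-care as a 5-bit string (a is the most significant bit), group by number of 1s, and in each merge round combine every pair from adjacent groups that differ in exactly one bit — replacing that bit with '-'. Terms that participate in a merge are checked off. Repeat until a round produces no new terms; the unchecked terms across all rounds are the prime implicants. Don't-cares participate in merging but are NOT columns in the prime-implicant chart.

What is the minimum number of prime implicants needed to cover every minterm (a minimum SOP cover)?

size-2^0 implicants → 00001(✓)  00100(✓)  00110(✓)  01000(✓)  01001(✓)  01100(✓)  10001(✓)  10010(✓)  10110(✓)  10111(✓)  11011
size-2^1 implicants → -0001  -0110  0-001  0-100  001-0  01-00  0100-  10-10  1011-
Unchecked terms (primes): -0001, -0110, 0-001, 0-100, 001-0, 01-00, 0100-, 10-10, 1011-, 11011
Minterm coverage:
  m1 ⊆ -0001,0-001
  m6 ⊆ -0110,001-0
  m8 ⊆ 01-00,0100-
  m9 ⊆ 0-001,0100-
  m12 ⊆ 0-100,01-00
  m17 ⊆ -0001 [E]
  m22 ⊆ -0110,10-10,1011-
  m23 ⊆ 1011- [E]
  m27 ⊆ 11011 [E]
E = {-0001, 1011-, 11011}
Petrick residual → -0110, 0-001, 01-00
Cover = b'c'd'e + b'cde' + a'c'd'e + a'bd'e' + ab'cd + abc'de  |cover|=6

6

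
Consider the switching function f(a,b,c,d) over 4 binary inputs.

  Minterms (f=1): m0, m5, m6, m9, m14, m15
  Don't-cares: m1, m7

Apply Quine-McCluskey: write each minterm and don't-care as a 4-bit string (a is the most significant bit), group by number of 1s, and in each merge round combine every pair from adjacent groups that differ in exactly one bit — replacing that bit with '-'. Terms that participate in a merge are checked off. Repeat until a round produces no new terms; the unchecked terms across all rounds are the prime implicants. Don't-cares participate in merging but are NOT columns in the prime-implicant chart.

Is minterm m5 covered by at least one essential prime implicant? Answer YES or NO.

[col 0] 0000*, 0001*, 0101*, 0110*, 0111*, 1001*, 1110*, 1111*
[col 1] -001, -110*, -111*, 0-01, 000-, 01-1, 011-*, 111-*
[col 2] -11-
Prime implicants: -001, -11-, 0-01, 000-, 01-1
PI chart (minterm → PIs covering it):
  0 | 000-  (sole → essential)
  5 | 0-01,01-1
  6 | -11-  (sole → essential)
  9 | -001  (sole → essential)
  14 | -11-  (sole → essential)
  15 | -11-  (sole → essential)
Essential prime implicants: -001, -11-, 000-

NO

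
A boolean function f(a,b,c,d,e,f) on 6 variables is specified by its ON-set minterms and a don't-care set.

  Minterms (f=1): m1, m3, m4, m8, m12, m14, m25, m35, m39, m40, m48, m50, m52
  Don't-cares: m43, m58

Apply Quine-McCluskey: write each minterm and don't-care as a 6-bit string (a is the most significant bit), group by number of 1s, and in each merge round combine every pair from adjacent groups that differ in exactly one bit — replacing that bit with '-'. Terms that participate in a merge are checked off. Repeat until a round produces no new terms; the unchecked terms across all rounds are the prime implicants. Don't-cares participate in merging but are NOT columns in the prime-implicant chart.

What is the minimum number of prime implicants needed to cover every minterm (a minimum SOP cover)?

8

Round 0: 000001✓ 000011✓ 000100✓ 001000✓ 001100✓ 001110✓ 011001 100011✓ 100111✓ 101000✓ 101011✓ 110000✓ 110010✓ 110100✓ 111010✓
Round 1: -00011 -01000 00-100 0000-1 001-00 0011-0 10-011 100-11 11-010 110-00 1100-0
PIs = {-00011, -01000, 00-100, 0000-1, 001-00, 0011-0, 011001, 10-011, 100-11, 11-010, 110-00, 1100-0}
Coverage chart:
  m1: 0000-1 ←essential
  m3: -00011,0000-1
  m4: 00-100 ←essential
  m8: -01000,001-00
  m12: 00-100,001-00,0011-0
  m14: 0011-0 ←essential
  m25: 011001 ←essential
  m35: -00011,10-011,100-11
  m39: 100-11 ←essential
  m40: -01000 ←essential
  m48: 110-00,1100-0
  m50: 11-010,1100-0
  m52: 110-00 ←essential
Essential: -01000, 00-100, 0000-1, 0011-0, 011001, 100-11, 110-00
Petrick residual → 11-010
Min cover (8 terms): b'cd'e'f' + a'b'de'f' + a'b'c'd'f + a'b'cdf' + a'bcd'e'f + ab'c'ef + abd'ef' + abc'e'f'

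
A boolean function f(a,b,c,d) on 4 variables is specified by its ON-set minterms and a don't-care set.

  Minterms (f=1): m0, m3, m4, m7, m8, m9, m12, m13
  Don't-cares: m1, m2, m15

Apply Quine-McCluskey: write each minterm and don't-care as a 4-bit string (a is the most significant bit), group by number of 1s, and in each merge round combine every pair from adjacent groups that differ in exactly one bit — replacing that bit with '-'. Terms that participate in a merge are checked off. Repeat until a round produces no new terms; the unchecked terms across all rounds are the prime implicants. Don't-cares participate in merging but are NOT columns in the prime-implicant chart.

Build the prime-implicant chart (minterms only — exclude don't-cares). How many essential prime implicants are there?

[col 0] 0000*, 0001*, 0010*, 0011*, 0100*, 0111*, 1000*, 1001*, 1100*, 1101*, 1111*
[col 1] -000*, -001*, -100*, -111, 0-00*, 0-11, 00-0*, 00-1*, 000-*, 001-*, 1-00*, 1-01*, 100-*, 11-1, 110-*
[col 2] --00, -00-, 00--, 1-0-
Prime implicants: --00, -00-, -111, 0-11, 00--, 1-0-, 11-1
PI chart (minterm → PIs covering it):
  0 | --00,-00-,00--
  3 | 0-11,00--
  4 | --00  (sole → essential)
  7 | -111,0-11
  8 | --00,-00-,1-0-
  9 | -00-,1-0-
  12 | --00,1-0-
  13 | 1-0-,11-1
Essential prime implicants: --00

1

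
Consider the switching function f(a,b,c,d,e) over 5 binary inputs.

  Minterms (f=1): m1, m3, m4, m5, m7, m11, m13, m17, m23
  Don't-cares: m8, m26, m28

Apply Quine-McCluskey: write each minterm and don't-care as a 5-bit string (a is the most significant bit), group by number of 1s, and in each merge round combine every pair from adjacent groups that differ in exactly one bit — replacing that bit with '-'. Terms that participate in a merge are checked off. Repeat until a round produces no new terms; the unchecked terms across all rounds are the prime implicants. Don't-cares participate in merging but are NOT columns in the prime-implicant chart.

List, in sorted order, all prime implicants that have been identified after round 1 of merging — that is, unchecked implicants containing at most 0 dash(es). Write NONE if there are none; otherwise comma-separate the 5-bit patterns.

01000, 11010, 11100

Round 0: 00001✓ 00011✓ 00100✓ 00101✓ 00111✓ 01000 01011✓ 01101✓ 10001✓ 10111✓ 11010 11100
Round 1: -0001 -0111 0-011 0-101 00-01✓ 00-11✓ 000-1✓ 001-1✓ 0010-
Round 2: 00--1
PIs = {-0001, -0111, 0-011, 0-101, 00--1, 0010-, 01000, 11010, 11100}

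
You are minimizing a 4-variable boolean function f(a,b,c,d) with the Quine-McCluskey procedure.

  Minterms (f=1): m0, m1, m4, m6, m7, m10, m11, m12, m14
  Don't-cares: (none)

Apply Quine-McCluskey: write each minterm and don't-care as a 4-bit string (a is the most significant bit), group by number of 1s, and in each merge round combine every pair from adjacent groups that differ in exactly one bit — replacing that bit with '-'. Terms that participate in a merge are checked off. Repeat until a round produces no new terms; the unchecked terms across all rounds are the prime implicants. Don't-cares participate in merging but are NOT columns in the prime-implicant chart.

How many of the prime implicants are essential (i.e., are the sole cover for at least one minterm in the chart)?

4

Round 0: 0000✓ 0001✓ 0100✓ 0110✓ 0111✓ 1010✓ 1011✓ 1100✓ 1110✓
Round 1: -100✓ -110✓ 0-00 000- 01-0✓ 011- 1-10 101- 11-0✓
Round 2: -1-0
PIs = {-1-0, 0-00, 000-, 011-, 1-10, 101-}
Coverage chart:
  m0: 0-00,000-
  m1: 000- ←essential
  m4: -1-0,0-00
  m6: -1-0,011-
  m7: 011- ←essential
  m10: 1-10,101-
  m11: 101- ←essential
  m12: -1-0 ←essential
  m14: -1-0,1-10
Essential: -1-0, 000-, 011-, 101-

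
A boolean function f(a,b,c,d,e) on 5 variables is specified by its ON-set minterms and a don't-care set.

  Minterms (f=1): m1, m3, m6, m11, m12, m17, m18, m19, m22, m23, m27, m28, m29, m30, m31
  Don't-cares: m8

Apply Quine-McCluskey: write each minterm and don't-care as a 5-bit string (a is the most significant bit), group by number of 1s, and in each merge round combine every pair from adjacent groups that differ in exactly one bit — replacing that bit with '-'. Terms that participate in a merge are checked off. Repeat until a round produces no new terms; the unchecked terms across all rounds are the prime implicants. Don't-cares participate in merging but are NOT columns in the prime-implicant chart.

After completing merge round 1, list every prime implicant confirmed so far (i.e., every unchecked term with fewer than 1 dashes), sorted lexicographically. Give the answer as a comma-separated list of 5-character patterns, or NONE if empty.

size-2^0 implicants → 00001(✓)  00011(✓)  00110(✓)  01000(✓)  01011(✓)  01100(✓)  10001(✓)  10010(✓)  10011(✓)  10110(✓)  10111(✓)  11011(✓)  11100(✓)  11101(✓)  11110(✓)  11111(✓)
size-2^1 implicants → -0001(✓)  -0011(✓)  -0110  -1011(✓)  -1100  0-011(✓)  000-1(✓)  01-00  1-011(✓)  1-110(✓)  1-111(✓)  10-10(✓)  10-11(✓)  100-1(✓)  1001-(✓)  1011-(✓)  11-11(✓)  111-0(✓)  111-1(✓)  1110-(✓)  1111-(✓)
size-2^2 implicants → --011  -00-1  1--11  1-11-  10-1-  111--
Unchecked terms (primes): --011, -00-1, -0110, -1100, 01-00, 1--11, 1-11-, 10-1-, 111--

NONE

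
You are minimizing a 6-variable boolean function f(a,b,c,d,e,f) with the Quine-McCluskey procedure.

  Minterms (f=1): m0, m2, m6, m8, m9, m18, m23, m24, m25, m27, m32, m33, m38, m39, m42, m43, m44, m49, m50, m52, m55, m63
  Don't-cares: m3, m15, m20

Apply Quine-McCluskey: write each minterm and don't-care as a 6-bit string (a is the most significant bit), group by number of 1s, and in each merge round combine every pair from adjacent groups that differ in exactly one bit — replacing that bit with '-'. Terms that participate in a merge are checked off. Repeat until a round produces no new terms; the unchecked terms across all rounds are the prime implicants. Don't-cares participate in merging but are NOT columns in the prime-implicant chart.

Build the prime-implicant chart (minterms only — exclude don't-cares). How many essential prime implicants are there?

9

[col 0] 000000*, 000010*, 000011*, 000110*, 001000*, 001001*, 001111, 010010*, 010100*, 010111*, 011000*, 011001*, 011011*, 100000*, 100001*, 100110*, 100111*, 101010*, 101011*, 101100, 110001*, 110010*, 110100*, 110111*, 111111*
[col 1] -00000, -00110, -10010, -10100, -10111, 0-0010, 0-1000*, 0-1001*, 00-000, 000-10, 0000-0, 00001-, 00100-*, 0110-1, 01100-*, 1-0001, 1-0111, 10000-, 10011-, 10101-, 11-111
[col 2] 0-100-
Prime implicants: -00000, -00110, -10010, -10100, -10111, 0-0010, 0-100-, 00-000, 000-10, 0000-0, 00001-, 001111, 0110-1, 1-0001, 1-0111, 10000-, 10011-, 10101-, 101100, 11-111
PI chart (minterm → PIs covering it):
  0 | -00000,00-000,0000-0
  2 | 0-0010,000-10,0000-0,00001-
  6 | -00110,000-10
  8 | 0-100-,00-000
  9 | 0-100-  (sole → essential)
  18 | -10010,0-0010
  23 | -10111  (sole → essential)
  24 | 0-100-  (sole → essential)
  25 | 0-100-,0110-1
  27 | 0110-1  (sole → essential)
  32 | -00000,10000-
  33 | 1-0001,10000-
  38 | -00110,10011-
  39 | 1-0111,10011-
  42 | 10101-  (sole → essential)
  43 | 10101-  (sole → essential)
  44 | 101100  (sole → essential)
  49 | 1-0001  (sole → essential)
  50 | -10010  (sole → essential)
  52 | -10100  (sole → essential)
  55 | -10111,1-0111,11-111
  63 | 11-111  (sole → essential)
Essential prime implicants: -10010, -10100, -10111, 0-100-, 0110-1, 1-0001, 10101-, 101100, 11-111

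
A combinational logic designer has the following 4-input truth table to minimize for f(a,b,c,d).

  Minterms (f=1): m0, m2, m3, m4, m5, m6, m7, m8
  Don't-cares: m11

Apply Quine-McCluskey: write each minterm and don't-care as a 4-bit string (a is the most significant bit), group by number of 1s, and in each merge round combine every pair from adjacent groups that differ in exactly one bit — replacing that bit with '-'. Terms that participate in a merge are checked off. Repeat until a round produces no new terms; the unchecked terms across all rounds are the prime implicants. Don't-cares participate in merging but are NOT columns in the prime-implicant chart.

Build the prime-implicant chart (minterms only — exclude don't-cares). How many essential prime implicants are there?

2

[col 0] 0000*, 0010*, 0011*, 0100*, 0101*, 0110*, 0111*, 1000*, 1011*
[col 1] -000, -011, 0-00*, 0-10*, 0-11*, 00-0*, 001-*, 01-0*, 01-1*, 010-*, 011-*
[col 2] 0--0, 0-1-, 01--
Prime implicants: -000, -011, 0--0, 0-1-, 01--
PI chart (minterm → PIs covering it):
  0 | -000,0--0
  2 | 0--0,0-1-
  3 | -011,0-1-
  4 | 0--0,01--
  5 | 01--  (sole → essential)
  6 | 0--0,0-1-,01--
  7 | 0-1-,01--
  8 | -000  (sole → essential)
Essential prime implicants: -000, 01--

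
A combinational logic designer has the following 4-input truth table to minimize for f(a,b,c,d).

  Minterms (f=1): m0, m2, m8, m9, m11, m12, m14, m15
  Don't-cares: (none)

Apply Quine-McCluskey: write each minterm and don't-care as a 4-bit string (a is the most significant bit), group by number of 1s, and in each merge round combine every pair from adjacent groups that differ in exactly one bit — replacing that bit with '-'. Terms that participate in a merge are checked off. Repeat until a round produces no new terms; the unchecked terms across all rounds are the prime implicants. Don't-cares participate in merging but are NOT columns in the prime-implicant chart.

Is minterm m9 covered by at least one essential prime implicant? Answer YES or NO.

Round 0: 0000✓ 0010✓ 1000✓ 1001✓ 1011✓ 1100✓ 1110✓ 1111✓
Round 1: -000 00-0 1-00 1-11 10-1 100- 11-0 111-
PIs = {-000, 00-0, 1-00, 1-11, 10-1, 100-, 11-0, 111-}
Coverage chart:
  m0: -000,00-0
  m2: 00-0 ←essential
  m8: -000,1-00,100-
  m9: 10-1,100-
  m11: 1-11,10-1
  m12: 1-00,11-0
  m14: 11-0,111-
  m15: 1-11,111-
Essential: 00-0

NO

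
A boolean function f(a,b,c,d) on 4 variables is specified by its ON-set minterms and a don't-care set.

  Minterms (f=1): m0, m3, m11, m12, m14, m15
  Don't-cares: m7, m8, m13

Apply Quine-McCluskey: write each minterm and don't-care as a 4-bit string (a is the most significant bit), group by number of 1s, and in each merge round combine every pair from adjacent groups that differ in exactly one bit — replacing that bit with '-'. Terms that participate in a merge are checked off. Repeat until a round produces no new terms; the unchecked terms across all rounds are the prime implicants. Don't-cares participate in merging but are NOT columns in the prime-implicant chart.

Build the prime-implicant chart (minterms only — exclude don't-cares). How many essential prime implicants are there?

3

[col 0] 0000*, 0011*, 0111*, 1000*, 1011*, 1100*, 1101*, 1110*, 1111*
[col 1] -000, -011*, -111*, 0-11*, 1-00, 1-11*, 11-0*, 11-1*, 110-*, 111-*
[col 2] --11, 11--
Prime implicants: --11, -000, 1-00, 11--
PI chart (minterm → PIs covering it):
  0 | -000  (sole → essential)
  3 | --11  (sole → essential)
  11 | --11  (sole → essential)
  12 | 1-00,11--
  14 | 11--  (sole → essential)
  15 | --11,11--
Essential prime implicants: --11, -000, 11--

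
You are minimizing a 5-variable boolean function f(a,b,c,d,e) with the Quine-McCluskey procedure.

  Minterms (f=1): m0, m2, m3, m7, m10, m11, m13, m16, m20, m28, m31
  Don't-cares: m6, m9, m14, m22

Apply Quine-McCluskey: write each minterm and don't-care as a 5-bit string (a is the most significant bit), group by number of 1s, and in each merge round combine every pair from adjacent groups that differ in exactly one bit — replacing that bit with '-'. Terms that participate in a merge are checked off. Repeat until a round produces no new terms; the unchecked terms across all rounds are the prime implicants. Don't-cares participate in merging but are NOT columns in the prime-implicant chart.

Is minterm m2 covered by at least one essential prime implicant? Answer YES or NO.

YES

Round 0: 00000✓ 00010✓ 00011✓ 00110✓ 00111✓ 01001✓ 01010✓ 01011✓ 01101✓ 01110✓ 10000✓ 10100✓ 10110✓ 11100✓ 11111
Round 1: -0000 -0110 0-010✓ 0-011✓ 0-110✓ 00-10✓ 00-11✓ 000-0 0001-✓ 0011-✓ 01-01 01-10✓ 010-1 0101-✓ 1-100 10-00 101-0
Round 2: 0--10 0-01- 00-1-
PIs = {-0000, -0110, 0--10, 0-01-, 00-1-, 000-0, 01-01, 010-1, 1-100, 10-00, 101-0, 11111}
Coverage chart:
  m0: -0000,000-0
  m2: 0--10,0-01-,00-1-,000-0
  m3: 0-01-,00-1-
  m7: 00-1- ←essential
  m10: 0--10,0-01-
  m11: 0-01-,010-1
  m13: 01-01 ←essential
  m16: -0000,10-00
  m20: 1-100,10-00,101-0
  m28: 1-100 ←essential
  m31: 11111 ←essential
Essential: 00-1-, 01-01, 1-100, 11111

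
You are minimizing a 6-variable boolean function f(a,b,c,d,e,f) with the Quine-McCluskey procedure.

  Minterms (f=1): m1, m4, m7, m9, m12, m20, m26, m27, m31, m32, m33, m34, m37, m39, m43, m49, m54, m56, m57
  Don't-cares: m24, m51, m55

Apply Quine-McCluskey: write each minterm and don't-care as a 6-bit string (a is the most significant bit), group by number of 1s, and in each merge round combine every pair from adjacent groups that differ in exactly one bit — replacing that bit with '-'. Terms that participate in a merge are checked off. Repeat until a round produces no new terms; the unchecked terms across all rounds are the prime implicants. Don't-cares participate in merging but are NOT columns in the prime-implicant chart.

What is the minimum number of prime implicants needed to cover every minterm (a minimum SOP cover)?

12

size-2^0 implicants → 000001(✓)  000100(✓)  000111(✓)  001001(✓)  001100(✓)  010100(✓)  011000(✓)  011010(✓)  011011(✓)  011111(✓)  100000(✓)  100001(✓)  100010(✓)  100101(✓)  100111(✓)  101011  110001(✓)  110011(✓)  110110(✓)  110111(✓)  111000(✓)  111001(✓)
size-2^1 implicants → -00001  -00111  -11000  0-0100  00-001  00-100  011-11  0110-0  01101-  1-0001  1-0111  100-01  1000-0  10000-  1001-1  11-001  110-11  1100-1  11011-  11100-
Unchecked terms (primes): -00001, -00111, -11000, 0-0100, 00-001, 00-100, 011-11, 0110-0, 01101-, 1-0001, 1-0111, 100-01, 1000-0, 10000-, 1001-1, 101011, 11-001, 110-11, 1100-1, 11011-, 11100-
Minterm coverage:
  m1 ⊆ -00001,00-001
  m4 ⊆ 0-0100,00-100
  m7 ⊆ -00111 [E]
  m9 ⊆ 00-001 [E]
  m12 ⊆ 00-100 [E]
  m20 ⊆ 0-0100 [E]
  m26 ⊆ 0110-0,01101-
  m27 ⊆ 011-11,01101-
  m31 ⊆ 011-11 [E]
  m32 ⊆ 1000-0,10000-
  m33 ⊆ -00001,1-0001,100-01,10000-
  m34 ⊆ 1000-0 [E]
  m37 ⊆ 100-01,1001-1
  m39 ⊆ -00111,1-0111,1001-1
  m43 ⊆ 101011 [E]
  m49 ⊆ 1-0001,11-001,1100-1
  m54 ⊆ 11011- [E]
  m56 ⊆ -11000,11100-
  m57 ⊆ 11-001,11100-
E = {-00111, 0-0100, 00-001, 00-100, 011-11, 1000-0, 101011, 11011-}
Petrick residual → -11000, 0110-0, 100-01, 11-001
Cover = b'c'def + bcd'e'f' + a'c'de'f' + a'b'd'e'f + a'b'de'f' + a'bcef + a'bcd'f' + ab'c'e'f + ab'c'd'f' + ab'cd'ef + abd'e'f + abc'de  |cover|=12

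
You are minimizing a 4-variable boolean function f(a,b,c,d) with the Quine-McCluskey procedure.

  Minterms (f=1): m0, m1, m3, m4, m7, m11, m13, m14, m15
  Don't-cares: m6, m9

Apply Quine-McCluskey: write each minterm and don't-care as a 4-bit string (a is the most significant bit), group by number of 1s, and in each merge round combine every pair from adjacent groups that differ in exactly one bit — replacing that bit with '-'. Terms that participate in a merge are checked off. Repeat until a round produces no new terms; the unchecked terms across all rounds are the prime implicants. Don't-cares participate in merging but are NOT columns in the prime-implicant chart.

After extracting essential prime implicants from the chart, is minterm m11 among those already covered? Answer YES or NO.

[col 0] 0000*, 0001*, 0011*, 0100*, 0110*, 0111*, 1001*, 1011*, 1101*, 1110*, 1111*
[col 1] -001*, -011*, -110*, -111*, 0-00, 0-11*, 00-1*, 000-, 01-0, 011-*, 1-01*, 1-11*, 10-1*, 11-1*, 111-*
[col 2] --11, -0-1, -11-, 1--1
Prime implicants: --11, -0-1, -11-, 0-00, 000-, 01-0, 1--1
PI chart (minterm → PIs covering it):
  0 | 0-00,000-
  1 | -0-1,000-
  3 | --11,-0-1
  4 | 0-00,01-0
  7 | --11,-11-
  11 | --11,-0-1,1--1
  13 | 1--1  (sole → essential)
  14 | -11-  (sole → essential)
  15 | --11,-11-,1--1
Essential prime implicants: -11-, 1--1

YES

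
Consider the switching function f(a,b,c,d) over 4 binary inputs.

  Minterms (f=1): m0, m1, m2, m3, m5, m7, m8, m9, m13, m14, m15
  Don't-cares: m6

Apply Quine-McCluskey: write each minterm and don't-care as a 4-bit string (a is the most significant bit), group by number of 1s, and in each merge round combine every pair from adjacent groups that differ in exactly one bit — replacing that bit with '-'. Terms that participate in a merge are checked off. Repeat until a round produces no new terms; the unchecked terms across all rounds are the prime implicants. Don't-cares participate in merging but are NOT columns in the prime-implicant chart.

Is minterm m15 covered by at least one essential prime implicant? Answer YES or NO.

Round 0: 0000✓ 0001✓ 0010✓ 0011✓ 0101✓ 0110✓ 0111✓ 1000✓ 1001✓ 1101✓ 1110✓ 1111✓
Round 1: -000✓ -001✓ -101✓ -110✓ -111✓ 0-01✓ 0-10✓ 0-11✓ 00-0✓ 00-1✓ 000-✓ 001-✓ 01-1✓ 011-✓ 1-01✓ 100-✓ 11-1✓ 111-✓
Round 2: --01 -00- -1-1 -11- 0--1 0-1- 00--
PIs = {--01, -00-, -1-1, -11-, 0--1, 0-1-, 00--}
Coverage chart:
  m0: -00-,00--
  m1: --01,-00-,0--1,00--
  m2: 0-1-,00--
  m3: 0--1,0-1-,00--
  m5: --01,-1-1,0--1
  m7: -1-1,-11-,0--1,0-1-
  m8: -00- ←essential
  m9: --01,-00-
  m13: --01,-1-1
  m14: -11- ←essential
  m15: -1-1,-11-
Essential: -00-, -11-

YES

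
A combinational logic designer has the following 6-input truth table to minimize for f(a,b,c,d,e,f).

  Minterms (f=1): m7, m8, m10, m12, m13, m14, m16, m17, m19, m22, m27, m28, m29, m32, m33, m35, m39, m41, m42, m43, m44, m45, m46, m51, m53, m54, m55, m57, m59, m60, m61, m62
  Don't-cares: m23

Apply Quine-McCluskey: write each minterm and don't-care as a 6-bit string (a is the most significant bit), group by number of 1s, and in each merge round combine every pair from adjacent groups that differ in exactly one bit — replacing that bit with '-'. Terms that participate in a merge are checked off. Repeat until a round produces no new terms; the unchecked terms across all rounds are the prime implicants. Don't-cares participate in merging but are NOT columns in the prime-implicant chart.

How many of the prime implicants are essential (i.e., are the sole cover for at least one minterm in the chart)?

7

Round 0: 000111✓ 001000✓ 001010✓ 001100✓ 001101✓ 001110✓ 010000✓ 010001✓ 010011✓ 010110✓ 010111✓ 011011✓ 011100✓ 011101✓ 100000✓ 100001✓ 100011✓ 100111✓ 101001✓ 101010✓ 101011✓ 101100✓ 101101✓ 101110✓ 110011✓ 110101✓ 110110✓ 110111✓ 111001✓ 111011✓ 111100✓ 111101✓ 111110✓
Round 1: -00111✓ -01010✓ -01100✓ -01101✓ -01110✓ -10011✓ -10110✓ -10111✓ -11011✓ -11100✓ -11101✓ 0-0111✓ 0-1100✓ 0-1101✓ 001-00✓ 001-10✓ 0010-0✓ 0011-0✓ 00110-✓ 01-011✓ 010-11✓ 0100-1 01000- 01011-✓ 01110-✓ 1-0011✓ 1-0111✓ 1-1001✓ 1-1011✓ 1-1100✓ 1-1101✓ 1-1110✓ 10-001✓ 10-011✓ 100-11✓ 1000-1✓ 10000- 101-01✓ 101-10✓ 1010-1✓ 10101- 1011-0✓ 10110-✓ 11-011✓ 11-101 11-110 110-11✓ 1101-1 11011-✓ 111-01✓ 1110-1✓ 1111-0✓ 11110-✓
Round 2: --0111 --1100✓ --1101✓ -01-10 -011-0 -0110-✓ -1-011 -10-11 -1011- -1110-✓ 0-110-✓ 001--0 1--011 1-0-11 1-1-01 1-10-1 1-11-0 1-110-✓ 10-0-1
Round 3: --110-
PIs = {--0111, --110-, -01-10, -011-0, -1-011, -10-11, -1011-, 001--0, 0100-1, 01000-, 1--011, 1-0-11, 1-1-01, 1-10-1, 1-11-0, 10-0-1, 10000-, 10101-, 11-101, 11-110, 1101-1}
Coverage chart:
  m7: --0111 ←essential
  m8: 001--0 ←essential
  m10: -01-10,001--0
  m12: --110-,-011-0,001--0
  m13: --110- ←essential
  m14: -01-10,-011-0,001--0
  m16: 01000- ←essential
  m17: 0100-1,01000-
  m19: -1-011,-10-11,0100-1
  m22: -1011- ←essential
  m27: -1-011 ←essential
  m28: --110- ←essential
  m29: --110- ←essential
  m32: 10000- ←essential
  m33: 10-0-1,10000-
  m35: 1--011,1-0-11,10-0-1
  m39: --0111,1-0-11
  m41: 1-1-01,1-10-1,10-0-1
  m42: -01-10,10101-
  m43: 1--011,1-10-1,10-0-1,10101-
  m44: --110-,-011-0,1-11-0
  m45: --110-,1-1-01
  m46: -01-10,-011-0,1-11-0
  m51: -1-011,-10-11,1--011,1-0-11
  m53: 11-101,1101-1
  m54: -1011-,11-110
  m55: --0111,-10-11,-1011-,1-0-11,1101-1
  m57: 1-1-01,1-10-1
  m59: -1-011,1--011,1-10-1
  m60: --110-,1-11-0
  m61: --110-,1-1-01,11-101
  m62: 1-11-0,11-110
Essential: --0111, --110-, -1-011, -1011-, 001--0, 01000-, 10000-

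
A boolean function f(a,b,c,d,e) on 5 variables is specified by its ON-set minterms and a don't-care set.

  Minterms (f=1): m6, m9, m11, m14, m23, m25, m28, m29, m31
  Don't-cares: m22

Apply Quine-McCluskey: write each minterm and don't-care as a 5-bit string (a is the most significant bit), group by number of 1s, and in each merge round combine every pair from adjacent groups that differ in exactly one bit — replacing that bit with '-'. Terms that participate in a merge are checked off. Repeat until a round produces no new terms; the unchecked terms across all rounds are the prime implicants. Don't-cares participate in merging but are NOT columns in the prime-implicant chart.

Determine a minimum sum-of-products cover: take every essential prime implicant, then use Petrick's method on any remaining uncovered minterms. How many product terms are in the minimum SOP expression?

5

[col 0] 00110*, 01001*, 01011*, 01110*, 10110*, 10111*, 11001*, 11100*, 11101*, 11111*
[col 1] -0110, -1001, 0-110, 010-1, 1-111, 1011-, 11-01, 111-1, 1110-
Prime implicants: -0110, -1001, 0-110, 010-1, 1-111, 1011-, 11-01, 111-1, 1110-
PI chart (minterm → PIs covering it):
  6 | -0110,0-110
  9 | -1001,010-1
  11 | 010-1  (sole → essential)
  14 | 0-110  (sole → essential)
  23 | 1-111,1011-
  25 | -1001,11-01
  28 | 1110-  (sole → essential)
  29 | 11-01,111-1,1110-
  31 | 1-111,111-1
Essential prime implicants: 0-110, 010-1, 1110-
Petrick residual → -1001, 1-111
Minimum SOP uses 5 PIs: bc'd'e + a'cde' + a'bc'e + acde + abcd'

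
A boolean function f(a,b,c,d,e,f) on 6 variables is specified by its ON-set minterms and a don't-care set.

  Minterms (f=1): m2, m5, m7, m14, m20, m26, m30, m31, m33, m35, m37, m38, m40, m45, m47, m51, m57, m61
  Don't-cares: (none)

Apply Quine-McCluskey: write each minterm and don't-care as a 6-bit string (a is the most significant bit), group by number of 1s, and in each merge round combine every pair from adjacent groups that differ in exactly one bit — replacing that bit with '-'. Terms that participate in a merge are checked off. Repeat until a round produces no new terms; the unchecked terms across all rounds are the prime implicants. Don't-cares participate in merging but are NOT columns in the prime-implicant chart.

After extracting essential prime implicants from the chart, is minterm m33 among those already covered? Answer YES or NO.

[col 0] 000010, 000101*, 000111*, 001110*, 010100, 011010*, 011110*, 011111*, 100001*, 100011*, 100101*, 100110, 101000, 101101*, 101111*, 110011*, 111001*, 111101*
[col 1] -00101, 0-1110, 0001-1, 011-10, 01111-, 1-0011, 1-1101, 10-101, 100-01, 1000-1, 1011-1, 111-01
Prime implicants: -00101, 0-1110, 000010, 0001-1, 010100, 011-10, 01111-, 1-0011, 1-1101, 10-101, 100-01, 1000-1, 100110, 101000, 1011-1, 111-01
PI chart (minterm → PIs covering it):
  2 | 000010  (sole → essential)
  5 | -00101,0001-1
  7 | 0001-1  (sole → essential)
  14 | 0-1110  (sole → essential)
  20 | 010100  (sole → essential)
  26 | 011-10  (sole → essential)
  30 | 0-1110,011-10,01111-
  31 | 01111-  (sole → essential)
  33 | 100-01,1000-1
  35 | 1-0011,1000-1
  37 | -00101,10-101,100-01
  38 | 100110  (sole → essential)
  40 | 101000  (sole → essential)
  45 | 1-1101,10-101,1011-1
  47 | 1011-1  (sole → essential)
  51 | 1-0011  (sole → essential)
  57 | 111-01  (sole → essential)
  61 | 1-1101,111-01
Essential prime implicants: 0-1110, 000010, 0001-1, 010100, 011-10, 01111-, 1-0011, 100110, 101000, 1011-1, 111-01

NO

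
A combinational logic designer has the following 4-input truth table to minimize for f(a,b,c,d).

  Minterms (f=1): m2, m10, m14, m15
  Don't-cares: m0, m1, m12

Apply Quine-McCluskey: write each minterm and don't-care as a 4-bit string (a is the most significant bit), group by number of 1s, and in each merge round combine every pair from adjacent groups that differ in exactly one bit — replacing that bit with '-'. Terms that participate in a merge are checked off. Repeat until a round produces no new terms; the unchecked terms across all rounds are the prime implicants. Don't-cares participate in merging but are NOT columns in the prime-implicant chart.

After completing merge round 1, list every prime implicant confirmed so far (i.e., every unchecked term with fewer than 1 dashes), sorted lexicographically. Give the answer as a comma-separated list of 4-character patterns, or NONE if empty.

NONE

size-2^0 implicants → 0000(✓)  0001(✓)  0010(✓)  1010(✓)  1100(✓)  1110(✓)  1111(✓)
size-2^1 implicants → -010  00-0  000-  1-10  11-0  111-
Unchecked terms (primes): -010, 00-0, 000-, 1-10, 11-0, 111-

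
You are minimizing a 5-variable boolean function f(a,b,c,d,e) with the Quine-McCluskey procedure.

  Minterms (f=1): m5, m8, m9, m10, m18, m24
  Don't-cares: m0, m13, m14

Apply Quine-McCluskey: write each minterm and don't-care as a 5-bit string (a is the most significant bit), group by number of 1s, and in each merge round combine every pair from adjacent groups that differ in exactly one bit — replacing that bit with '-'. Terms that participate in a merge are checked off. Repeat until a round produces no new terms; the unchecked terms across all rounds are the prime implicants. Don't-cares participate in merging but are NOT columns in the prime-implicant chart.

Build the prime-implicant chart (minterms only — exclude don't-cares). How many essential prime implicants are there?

3

Round 0: 00000✓ 00101✓ 01000✓ 01001✓ 01010✓ 01101✓ 01110✓ 10010 11000✓
Round 1: -1000 0-000 0-101 01-01 01-10 010-0 0100-
PIs = {-1000, 0-000, 0-101, 01-01, 01-10, 010-0, 0100-, 10010}
Coverage chart:
  m5: 0-101 ←essential
  m8: -1000,0-000,010-0,0100-
  m9: 01-01,0100-
  m10: 01-10,010-0
  m18: 10010 ←essential
  m24: -1000 ←essential
Essential: -1000, 0-101, 10010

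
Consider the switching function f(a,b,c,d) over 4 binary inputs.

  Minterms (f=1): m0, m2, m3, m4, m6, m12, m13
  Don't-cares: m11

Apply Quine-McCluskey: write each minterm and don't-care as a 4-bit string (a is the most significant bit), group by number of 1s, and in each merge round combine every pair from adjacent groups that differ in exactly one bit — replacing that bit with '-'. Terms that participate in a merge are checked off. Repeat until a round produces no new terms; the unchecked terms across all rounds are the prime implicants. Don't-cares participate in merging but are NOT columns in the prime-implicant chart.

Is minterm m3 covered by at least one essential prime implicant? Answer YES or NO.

[col 0] 0000*, 0010*, 0011*, 0100*, 0110*, 1011*, 1100*, 1101*
[col 1] -011, -100, 0-00*, 0-10*, 00-0*, 001-, 01-0*, 110-
[col 2] 0--0
Prime implicants: -011, -100, 0--0, 001-, 110-
PI chart (minterm → PIs covering it):
  0 | 0--0  (sole → essential)
  2 | 0--0,001-
  3 | -011,001-
  4 | -100,0--0
  6 | 0--0  (sole → essential)
  12 | -100,110-
  13 | 110-  (sole → essential)
Essential prime implicants: 0--0, 110-

NO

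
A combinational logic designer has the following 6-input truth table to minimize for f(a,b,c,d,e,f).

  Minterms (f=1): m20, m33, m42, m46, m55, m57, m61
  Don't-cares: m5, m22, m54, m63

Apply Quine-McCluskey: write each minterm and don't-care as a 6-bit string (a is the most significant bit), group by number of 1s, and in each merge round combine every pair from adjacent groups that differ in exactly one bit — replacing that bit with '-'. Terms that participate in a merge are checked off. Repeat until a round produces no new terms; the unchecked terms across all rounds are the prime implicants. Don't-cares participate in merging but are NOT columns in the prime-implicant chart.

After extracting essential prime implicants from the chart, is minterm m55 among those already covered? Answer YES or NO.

size-2^0 implicants → 000101  010100(✓)  010110(✓)  100001  101010(✓)  101110(✓)  110110(✓)  110111(✓)  111001(✓)  111101(✓)  111111(✓)
size-2^1 implicants → -10110  0101-0  101-10  11-111  11011-  111-01  1111-1
Unchecked terms (primes): -10110, 000101, 0101-0, 100001, 101-10, 11-111, 11011-, 111-01, 1111-1
Minterm coverage:
  m20 ⊆ 0101-0 [E]
  m33 ⊆ 100001 [E]
  m42 ⊆ 101-10 [E]
  m46 ⊆ 101-10 [E]
  m55 ⊆ 11-111,11011-
  m57 ⊆ 111-01 [E]
  m61 ⊆ 111-01,1111-1
E = {0101-0, 100001, 101-10, 111-01}

NO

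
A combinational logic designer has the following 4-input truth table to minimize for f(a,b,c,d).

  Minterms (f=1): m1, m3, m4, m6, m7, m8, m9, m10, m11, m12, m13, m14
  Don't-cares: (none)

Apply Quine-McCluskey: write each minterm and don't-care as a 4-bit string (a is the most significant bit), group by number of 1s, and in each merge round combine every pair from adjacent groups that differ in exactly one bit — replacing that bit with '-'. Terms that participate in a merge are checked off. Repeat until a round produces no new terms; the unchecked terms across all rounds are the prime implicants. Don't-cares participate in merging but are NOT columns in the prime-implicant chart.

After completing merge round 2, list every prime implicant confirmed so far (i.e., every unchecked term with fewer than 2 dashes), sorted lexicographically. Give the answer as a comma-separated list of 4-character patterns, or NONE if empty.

size-2^0 implicants → 0001(✓)  0011(✓)  0100(✓)  0110(✓)  0111(✓)  1000(✓)  1001(✓)  1010(✓)  1011(✓)  1100(✓)  1101(✓)  1110(✓)
size-2^1 implicants → -001(✓)  -011(✓)  -100(✓)  -110(✓)  0-11  00-1(✓)  01-0(✓)  011-  1-00(✓)  1-01(✓)  1-10(✓)  10-0(✓)  10-1(✓)  100-(✓)  101-(✓)  11-0(✓)  110-(✓)
size-2^2 implicants → -0-1  -1-0  1--0  1-0-  10--
Unchecked terms (primes): -0-1, -1-0, 0-11, 011-, 1--0, 1-0-, 10--

0-11, 011-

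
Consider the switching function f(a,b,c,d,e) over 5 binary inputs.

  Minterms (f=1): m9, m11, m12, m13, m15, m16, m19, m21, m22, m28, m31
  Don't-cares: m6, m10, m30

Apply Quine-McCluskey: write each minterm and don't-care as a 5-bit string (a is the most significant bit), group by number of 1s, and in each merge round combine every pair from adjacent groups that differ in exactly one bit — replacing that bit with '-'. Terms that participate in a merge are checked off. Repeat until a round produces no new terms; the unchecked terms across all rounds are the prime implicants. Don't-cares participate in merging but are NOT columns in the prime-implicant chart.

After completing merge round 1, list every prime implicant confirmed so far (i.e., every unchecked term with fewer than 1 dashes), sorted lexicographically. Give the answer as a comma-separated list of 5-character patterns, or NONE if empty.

10000, 10011, 10101

size-2^0 implicants → 00110(✓)  01001(✓)  01010(✓)  01011(✓)  01100(✓)  01101(✓)  01111(✓)  10000  10011  10101  10110(✓)  11100(✓)  11110(✓)  11111(✓)
size-2^1 implicants → -0110  -1100  -1111  01-01(✓)  01-11(✓)  010-1(✓)  0101-  011-1(✓)  0110-  1-110  111-0  1111-
size-2^2 implicants → 01--1
Unchecked terms (primes): -0110, -1100, -1111, 01--1, 0101-, 0110-, 1-110, 10000, 10011, 10101, 111-0, 1111-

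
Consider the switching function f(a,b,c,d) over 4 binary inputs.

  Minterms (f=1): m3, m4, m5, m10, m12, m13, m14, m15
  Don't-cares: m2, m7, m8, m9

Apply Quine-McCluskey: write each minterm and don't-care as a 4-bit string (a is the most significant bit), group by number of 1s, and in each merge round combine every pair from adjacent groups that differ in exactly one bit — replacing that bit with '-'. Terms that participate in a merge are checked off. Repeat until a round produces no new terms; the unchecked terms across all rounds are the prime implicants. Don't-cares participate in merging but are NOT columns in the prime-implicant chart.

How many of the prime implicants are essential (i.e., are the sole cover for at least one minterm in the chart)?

[col 0] 0010*, 0011*, 0100*, 0101*, 0111*, 1000*, 1001*, 1010*, 1100*, 1101*, 1110*, 1111*
[col 1] -010, -100*, -101*, -111*, 0-11, 001-, 01-1*, 010-*, 1-00*, 1-01*, 1-10*, 10-0*, 100-*, 11-0*, 11-1*, 110-*, 111-*
[col 2] -1-1, -10-, 1--0, 1-0-, 11--
Prime implicants: -010, -1-1, -10-, 0-11, 001-, 1--0, 1-0-, 11--
PI chart (minterm → PIs covering it):
  3 | 0-11,001-
  4 | -10-  (sole → essential)
  5 | -1-1,-10-
  10 | -010,1--0
  12 | -10-,1--0,1-0-,11--
  13 | -1-1,-10-,1-0-,11--
  14 | 1--0,11--
  15 | -1-1,11--
Essential prime implicants: -10-

1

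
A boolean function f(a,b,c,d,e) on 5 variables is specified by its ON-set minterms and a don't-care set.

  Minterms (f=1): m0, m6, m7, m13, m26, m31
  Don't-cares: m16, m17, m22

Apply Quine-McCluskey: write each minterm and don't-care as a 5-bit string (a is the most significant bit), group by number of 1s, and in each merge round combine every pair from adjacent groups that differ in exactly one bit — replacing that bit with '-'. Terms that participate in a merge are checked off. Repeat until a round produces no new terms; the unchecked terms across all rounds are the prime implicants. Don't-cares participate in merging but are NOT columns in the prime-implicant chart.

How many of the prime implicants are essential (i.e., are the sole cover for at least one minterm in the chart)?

[col 0] 00000*, 00110*, 00111*, 01101, 10000*, 10001*, 10110*, 11010, 11111
[col 1] -0000, -0110, 0011-, 1000-
Prime implicants: -0000, -0110, 0011-, 01101, 1000-, 11010, 11111
PI chart (minterm → PIs covering it):
  0 | -0000  (sole → essential)
  6 | -0110,0011-
  7 | 0011-  (sole → essential)
  13 | 01101  (sole → essential)
  26 | 11010  (sole → essential)
  31 | 11111  (sole → essential)
Essential prime implicants: -0000, 0011-, 01101, 11010, 11111

5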